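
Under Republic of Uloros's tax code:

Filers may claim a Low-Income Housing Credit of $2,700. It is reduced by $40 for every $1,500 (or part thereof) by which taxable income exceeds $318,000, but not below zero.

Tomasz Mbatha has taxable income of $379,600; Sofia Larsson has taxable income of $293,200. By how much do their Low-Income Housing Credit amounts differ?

$1,680

Tomasz ($379,600): Low-Income Housing Credit: income exceeds $318,000 by $61,600, which is 42 full-or-partial $1,500 increments; reduction = 42 × $40 = $1,680, leaving $1,020.
Sofia ($293,200): Low-Income Housing Credit: $293,200 is at or below the $318,000 threshold, so the full $2,700 applies.
Difference: |$1,020 − $2,700| = $1,680.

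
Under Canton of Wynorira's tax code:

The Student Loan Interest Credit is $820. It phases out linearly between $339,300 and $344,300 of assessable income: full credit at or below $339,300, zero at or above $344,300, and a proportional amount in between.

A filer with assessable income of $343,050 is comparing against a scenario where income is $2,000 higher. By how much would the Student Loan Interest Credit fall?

$205

At $343,050 — $343,050 is $3,750 into a $5,000 phase-out range, leaving 1,250/5,000 of the credit: $820 × 1,250/5,000 = $205.
At $345,050 — $345,050 is at or above $344,300, so the credit is $0.
Lost: $205 − $0 = $205.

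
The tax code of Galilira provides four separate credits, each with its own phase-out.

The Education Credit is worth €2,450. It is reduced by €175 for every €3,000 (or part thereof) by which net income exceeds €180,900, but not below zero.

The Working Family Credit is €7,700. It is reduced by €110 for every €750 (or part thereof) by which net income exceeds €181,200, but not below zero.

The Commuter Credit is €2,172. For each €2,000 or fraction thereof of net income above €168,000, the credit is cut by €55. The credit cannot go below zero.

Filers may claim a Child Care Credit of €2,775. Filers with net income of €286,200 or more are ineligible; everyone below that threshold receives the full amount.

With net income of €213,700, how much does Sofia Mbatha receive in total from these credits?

€7,067

Education Credit: income exceeds €180,900 by €32,800, which is 11 full-or-partial €3,000 increments; reduction = 11 × €175 = €1,925, leaving €525.
Working Family Credit: income exceeds €181,200 by €32,500, which is 44 full-or-partial €750 increments; reduction = 44 × €110 = €4,840, leaving €2,860.
Commuter Credit: income exceeds €168,000 by €45,700, which is 23 full-or-partial €2,000 increments; reduction = 23 × €55 = €1,265, leaving €907.
Child Care Credit: €213,700 is below the €286,200 cutoff, so the full €2,775 applies.
Total: €525 + €2,860 + €907 + €2,775 = €7,067.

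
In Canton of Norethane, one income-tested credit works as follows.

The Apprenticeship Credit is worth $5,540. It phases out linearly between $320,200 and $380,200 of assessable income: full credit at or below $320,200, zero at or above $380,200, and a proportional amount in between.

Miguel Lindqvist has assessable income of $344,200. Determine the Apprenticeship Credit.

Apprenticeship Credit: $344,200 is $24,000 into a $60,000 phase-out range, leaving 36,000/60,000 of the credit: $5,540 × 36,000/60,000 = $3,324.

$3,324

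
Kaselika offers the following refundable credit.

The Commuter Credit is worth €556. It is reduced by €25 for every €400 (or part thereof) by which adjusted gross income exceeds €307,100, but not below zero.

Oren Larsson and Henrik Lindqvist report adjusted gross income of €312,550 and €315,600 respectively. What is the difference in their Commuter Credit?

Oren (€312,550): Commuter Credit: income exceeds €307,100 by €5,450, which is 14 full-or-partial €400 increments; reduction = 14 × €25 = €350, leaving €206.
Henrik (€315,600): Commuter Credit: income exceeds €307,100 by €8,500, which is 22 full-or-partial €400 increments; reduction = 22 × €25 = €550, leaving €6.
Difference: |€206 − €6| = €200.

€200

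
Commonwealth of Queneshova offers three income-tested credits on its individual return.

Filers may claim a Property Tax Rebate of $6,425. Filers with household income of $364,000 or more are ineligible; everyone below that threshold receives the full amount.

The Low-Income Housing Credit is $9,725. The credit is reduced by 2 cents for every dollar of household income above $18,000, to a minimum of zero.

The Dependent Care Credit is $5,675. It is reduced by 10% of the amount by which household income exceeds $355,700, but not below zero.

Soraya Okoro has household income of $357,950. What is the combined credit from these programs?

$14,801

Property Tax Rebate: $357,950 is below the $364,000 cutoff, so the full $6,425 applies.
Low-Income Housing Credit: 2% of the $339,950 excess over $18,000 is $6,799; credit = $9,725 − $6,799 = $2,926.
Dependent Care Credit: 10% of the $2,250 excess over $355,700 is $225; credit = $5,675 − $225 = $5,450.
Total: $6,425 + $2,926 + $5,450 = $14,801.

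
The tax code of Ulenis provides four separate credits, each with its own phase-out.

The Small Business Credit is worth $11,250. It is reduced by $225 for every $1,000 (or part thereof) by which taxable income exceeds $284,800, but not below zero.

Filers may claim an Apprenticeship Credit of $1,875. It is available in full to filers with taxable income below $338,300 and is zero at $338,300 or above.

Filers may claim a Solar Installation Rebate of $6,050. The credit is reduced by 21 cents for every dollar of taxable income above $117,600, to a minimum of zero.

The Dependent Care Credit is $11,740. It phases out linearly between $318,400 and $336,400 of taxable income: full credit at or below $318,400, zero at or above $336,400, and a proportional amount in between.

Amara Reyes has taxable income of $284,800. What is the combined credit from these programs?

Small Business Credit: $284,800 is at or below the $284,800 threshold, so the full $11,250 applies.
Apprenticeship Credit: $284,800 is below the $338,300 cutoff, so the full $1,875 applies.
Solar Installation Rebate: 21% of the $167,200 excess over $117,600 is $35,112 ≥ base, so the credit is $0.
Dependent Care Credit: $284,800 is at or below the $318,400 threshold, so the full $11,740 applies.
Total: $11,250 + $1,875 + $0 + $11,740 = $24,865.

$24,865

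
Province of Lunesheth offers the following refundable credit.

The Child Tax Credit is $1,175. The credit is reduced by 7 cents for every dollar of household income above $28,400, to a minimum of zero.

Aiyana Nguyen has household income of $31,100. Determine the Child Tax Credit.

Child Tax Credit: 7% of the $2,700 excess over $28,400 is $189; credit = $1,175 − $189 = $986.

$986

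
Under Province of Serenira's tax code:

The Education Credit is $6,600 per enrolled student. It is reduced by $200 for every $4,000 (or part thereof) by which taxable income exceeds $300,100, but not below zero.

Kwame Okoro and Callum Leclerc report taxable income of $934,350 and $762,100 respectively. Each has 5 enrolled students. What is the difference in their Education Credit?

$8,600

Kwame ($934,350): Education Credit: base = 5 × $6,600 = $33,000. income exceeds $300,100 by $634,250, which is 159 full-or-partial $4,000 increments; reduction = 159 × $200 = $31,800, leaving $1,200.
Callum ($762,100): Education Credit: base = 5 × $6,600 = $33,000. income exceeds $300,100 by $462,000, which is 116 full-or-partial $4,000 increments; reduction = 116 × $200 = $23,200, leaving $9,800.
Difference: |$1,200 − $9,800| = $8,600.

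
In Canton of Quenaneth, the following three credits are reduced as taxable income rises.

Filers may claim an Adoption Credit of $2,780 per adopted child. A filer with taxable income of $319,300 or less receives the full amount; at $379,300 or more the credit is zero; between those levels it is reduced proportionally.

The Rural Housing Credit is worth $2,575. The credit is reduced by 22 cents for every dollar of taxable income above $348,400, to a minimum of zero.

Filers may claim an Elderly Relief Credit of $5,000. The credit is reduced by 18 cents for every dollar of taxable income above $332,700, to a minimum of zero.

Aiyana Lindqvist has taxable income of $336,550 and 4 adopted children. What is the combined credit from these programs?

$14,805

Adoption Credit: base = 4 × $2,780 = $11,120. $336,550 is $17,250 into a $60,000 phase-out range, leaving 42,750/60,000 of the credit: $11,120 × 42,750/60,000 = $7,923.
Rural Housing Credit: $336,550 is at or below the $348,400 threshold, so the full $2,575 applies.
Elderly Relief Credit: 18% of the $3,850 excess over $332,700 is $693; credit = $5,000 − $693 = $4,307.
Total: $7,923 + $2,575 + $4,307 = $14,805.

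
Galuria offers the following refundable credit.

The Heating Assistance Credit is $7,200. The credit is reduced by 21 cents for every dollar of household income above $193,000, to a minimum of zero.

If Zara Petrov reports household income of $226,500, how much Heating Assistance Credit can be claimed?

$165

Heating Assistance Credit: 21% of the $33,500 excess over $193,000 is $7,035; credit = $7,200 − $7,035 = $165.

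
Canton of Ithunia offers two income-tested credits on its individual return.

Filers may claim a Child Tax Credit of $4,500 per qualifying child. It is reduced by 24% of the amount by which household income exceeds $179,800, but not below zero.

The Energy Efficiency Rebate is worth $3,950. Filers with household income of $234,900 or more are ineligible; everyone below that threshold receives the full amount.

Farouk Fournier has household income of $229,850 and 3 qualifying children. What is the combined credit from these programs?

$5,438

Child Tax Credit: base = 3 × $4,500 = $13,500. 24% of the $50,050 excess over $179,800 is $12,012; credit = $13,500 − $12,012 = $1,488.
Energy Efficiency Rebate: $229,850 is below the $234,900 cutoff, so the full $3,950 applies.
Total: $1,488 + $3,950 = $5,438.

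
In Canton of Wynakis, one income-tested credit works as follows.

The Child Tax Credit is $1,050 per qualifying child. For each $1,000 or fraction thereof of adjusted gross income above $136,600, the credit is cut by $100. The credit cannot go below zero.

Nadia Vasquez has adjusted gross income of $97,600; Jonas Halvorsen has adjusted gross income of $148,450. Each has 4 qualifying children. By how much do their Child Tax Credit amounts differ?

Nadia ($97,600): Child Tax Credit: base = 4 × $1,050 = $4,200. $97,600 is at or below the $136,600 threshold, so the full $4,200 applies.
Jonas ($148,450): Child Tax Credit: base = 4 × $1,050 = $4,200. income exceeds $136,600 by $11,850, which is 12 full-or-partial $1,000 increments; reduction = 12 × $100 = $1,200, leaving $3,000.
Difference: |$4,200 − $3,000| = $1,200.

$1,200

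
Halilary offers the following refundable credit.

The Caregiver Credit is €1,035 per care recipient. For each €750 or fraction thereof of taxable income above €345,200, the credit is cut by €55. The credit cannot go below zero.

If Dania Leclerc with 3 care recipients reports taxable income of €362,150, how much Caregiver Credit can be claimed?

Caregiver Credit: base = 3 × €1,035 = €3,105. income exceeds €345,200 by €16,950, which is 23 full-or-partial €750 increments; reduction = 23 × €55 = €1,265, leaving €1,840.

€1,840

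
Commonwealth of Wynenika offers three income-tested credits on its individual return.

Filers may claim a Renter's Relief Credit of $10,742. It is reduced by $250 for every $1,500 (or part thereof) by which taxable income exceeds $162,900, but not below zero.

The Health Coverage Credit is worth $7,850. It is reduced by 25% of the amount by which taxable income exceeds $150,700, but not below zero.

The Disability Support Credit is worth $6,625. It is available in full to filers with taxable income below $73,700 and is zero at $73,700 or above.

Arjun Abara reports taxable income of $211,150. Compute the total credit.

$2,492

Renter's Relief Credit: income exceeds $162,900 by $48,250, which is 33 full-or-partial $1,500 increments; reduction = 33 × $250 = $8,250, leaving $2,492.
Health Coverage Credit: 25% of the $60,450 excess over $150,700 is $15,112.50 ≥ base, so the credit is $0.
Disability Support Credit: $211,150 meets or exceeds the $73,700 cutoff, so the credit is $0.
Total: $2,492 + $0 + $0 = $2,492.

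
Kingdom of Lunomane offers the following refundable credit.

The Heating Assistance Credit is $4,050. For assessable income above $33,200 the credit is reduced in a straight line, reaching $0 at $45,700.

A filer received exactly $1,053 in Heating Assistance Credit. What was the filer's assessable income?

$42,450

$1,053 is 1,053/4,050 of the full $4,050, so 2,997/4,050 of the $12,500 range has been used: income = $33,200 + $12,500 × 2,997/4,050 = $42,450.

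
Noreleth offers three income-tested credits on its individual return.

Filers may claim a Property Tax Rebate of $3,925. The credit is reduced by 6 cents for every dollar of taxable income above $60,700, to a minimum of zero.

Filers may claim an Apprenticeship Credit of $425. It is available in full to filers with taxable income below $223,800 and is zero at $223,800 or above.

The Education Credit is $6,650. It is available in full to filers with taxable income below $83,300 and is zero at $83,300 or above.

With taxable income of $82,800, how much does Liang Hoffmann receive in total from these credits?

Property Tax Rebate: 6% of the $22,100 excess over $60,700 is $1,326; credit = $3,925 − $1,326 = $2,599.
Apprenticeship Credit: $82,800 is below the $223,800 cutoff, so the full $425 applies.
Education Credit: $82,800 is below the $83,300 cutoff, so the full $6,650 applies.
Total: $2,599 + $425 + $6,650 = $9,674.

$9,674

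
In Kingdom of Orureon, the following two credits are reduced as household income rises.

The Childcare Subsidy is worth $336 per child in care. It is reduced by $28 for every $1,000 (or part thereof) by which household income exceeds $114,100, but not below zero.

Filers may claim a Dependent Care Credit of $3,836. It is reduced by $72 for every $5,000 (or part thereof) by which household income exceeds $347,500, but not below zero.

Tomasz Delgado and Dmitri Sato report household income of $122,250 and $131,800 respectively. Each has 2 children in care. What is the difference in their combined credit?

$252

Tomasz ($122,250): Childcare Subsidy: base = 2 × $336 = $672. income exceeds $114,100 by $8,150, which is 9 full-or-partial $1,000 increments; reduction = 9 × $28 = $252, leaving $420. Dependent Care Credit: $122,250 is at or below the $347,500 threshold, so the full $3,836 applies. total $420 + $3,836 = $4,256
Dmitri ($131,800): Childcare Subsidy: base = 2 × $336 = $672. income exceeds $114,100 by $17,700, which is 18 full-or-partial $1,000 increments; reduction = 18 × $28 = $504, leaving $168. Dependent Care Credit: $131,800 is at or below the $347,500 threshold, so the full $3,836 applies. total $168 + $3,836 = $4,004
Difference: |$4,256 − $4,004| = $252.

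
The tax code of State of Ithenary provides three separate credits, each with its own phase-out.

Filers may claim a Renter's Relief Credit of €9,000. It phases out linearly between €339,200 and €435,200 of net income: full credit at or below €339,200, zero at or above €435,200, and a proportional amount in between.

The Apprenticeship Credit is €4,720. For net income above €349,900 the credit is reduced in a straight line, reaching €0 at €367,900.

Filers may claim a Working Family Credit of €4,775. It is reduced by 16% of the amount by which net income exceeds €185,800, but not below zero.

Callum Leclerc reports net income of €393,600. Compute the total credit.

€3,900

Renter's Relief Credit: €393,600 is €54,400 into a €96,000 phase-out range, leaving 41,600/96,000 of the credit: €9,000 × 41,600/96,000 = €3,900.
Apprenticeship Credit: €393,600 is at or above €367,900, so the credit is €0.
Working Family Credit: 16% of the €207,800 excess over €185,800 is €33,248 ≥ base, so the credit is €0.
Total: €3,900 + €0 + €0 = €3,900.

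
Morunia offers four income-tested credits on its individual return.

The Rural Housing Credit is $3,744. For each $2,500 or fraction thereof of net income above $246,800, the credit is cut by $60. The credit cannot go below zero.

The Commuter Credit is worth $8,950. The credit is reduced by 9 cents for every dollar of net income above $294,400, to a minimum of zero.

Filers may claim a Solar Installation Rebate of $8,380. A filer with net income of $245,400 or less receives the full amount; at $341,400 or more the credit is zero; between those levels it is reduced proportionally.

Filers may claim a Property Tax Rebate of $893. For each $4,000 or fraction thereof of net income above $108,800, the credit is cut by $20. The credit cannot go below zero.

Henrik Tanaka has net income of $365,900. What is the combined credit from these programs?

Rural Housing Credit: income exceeds $246,800 by $119,100, which is 48 full-or-partial $2,500 increments; reduction = 48 × $60 = $2,880, leaving $864.
Commuter Credit: 9% of the $71,500 excess over $294,400 is $6,435; credit = $8,950 − $6,435 = $2,515.
Solar Installation Rebate: $365,900 is at or above $341,400, so the credit is $0.
Property Tax Rebate: income exceeds $108,800 by $257,100 → 65 increments × $20 = $1,300 ≥ base, so the credit is $0.
Total: $864 + $2,515 + $0 + $0 = $3,379.

$3,379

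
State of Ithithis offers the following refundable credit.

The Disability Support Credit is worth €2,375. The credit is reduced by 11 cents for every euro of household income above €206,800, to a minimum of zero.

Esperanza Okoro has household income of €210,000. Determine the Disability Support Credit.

Disability Support Credit: 11% of the €3,200 excess over €206,800 is €352; credit = €2,375 − €352 = €2,023.

€2,023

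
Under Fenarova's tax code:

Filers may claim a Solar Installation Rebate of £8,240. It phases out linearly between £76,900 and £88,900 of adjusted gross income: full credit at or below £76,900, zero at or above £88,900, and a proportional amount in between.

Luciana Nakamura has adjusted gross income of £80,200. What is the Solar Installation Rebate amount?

£5,974

Solar Installation Rebate: £80,200 is £3,300 into a £12,000 phase-out range, leaving 8,700/12,000 of the credit: £8,240 × 8,700/12,000 = £5,974.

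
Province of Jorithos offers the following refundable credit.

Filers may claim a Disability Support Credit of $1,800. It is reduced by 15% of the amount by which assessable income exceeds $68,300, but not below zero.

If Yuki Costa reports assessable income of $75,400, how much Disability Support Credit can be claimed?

$735

Disability Support Credit: 15% of the $7,100 excess over $68,300 is $1,065; credit = $1,800 − $1,065 = $735.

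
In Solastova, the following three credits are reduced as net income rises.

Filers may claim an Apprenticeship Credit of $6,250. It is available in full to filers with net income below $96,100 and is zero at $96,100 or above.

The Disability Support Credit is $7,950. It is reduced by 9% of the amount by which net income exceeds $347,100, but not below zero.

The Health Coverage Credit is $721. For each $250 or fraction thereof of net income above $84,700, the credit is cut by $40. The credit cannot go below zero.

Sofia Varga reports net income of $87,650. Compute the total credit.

$14,441

Apprenticeship Credit: $87,650 is below the $96,100 cutoff, so the full $6,250 applies.
Disability Support Credit: $87,650 is at or below the $347,100 threshold, so the full $7,950 applies.
Health Coverage Credit: income exceeds $84,700 by $2,950, which is 12 full-or-partial $250 increments; reduction = 12 × $40 = $480, leaving $241.
Total: $6,250 + $7,950 + $241 = $14,441.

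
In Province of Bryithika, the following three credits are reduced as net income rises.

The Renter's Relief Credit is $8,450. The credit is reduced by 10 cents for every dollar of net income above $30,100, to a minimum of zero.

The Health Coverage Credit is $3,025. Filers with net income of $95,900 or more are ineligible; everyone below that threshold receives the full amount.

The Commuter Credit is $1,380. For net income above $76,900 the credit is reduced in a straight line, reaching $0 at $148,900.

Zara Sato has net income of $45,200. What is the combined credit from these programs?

Renter's Relief Credit: 10% of the $15,100 excess over $30,100 is $1,510; credit = $8,450 − $1,510 = $6,940.
Health Coverage Credit: $45,200 is below the $95,900 cutoff, so the full $3,025 applies.
Commuter Credit: $45,200 is at or below the $76,900 threshold, so the full $1,380 applies.
Total: $6,940 + $3,025 + $1,380 = $11,345.

$11,345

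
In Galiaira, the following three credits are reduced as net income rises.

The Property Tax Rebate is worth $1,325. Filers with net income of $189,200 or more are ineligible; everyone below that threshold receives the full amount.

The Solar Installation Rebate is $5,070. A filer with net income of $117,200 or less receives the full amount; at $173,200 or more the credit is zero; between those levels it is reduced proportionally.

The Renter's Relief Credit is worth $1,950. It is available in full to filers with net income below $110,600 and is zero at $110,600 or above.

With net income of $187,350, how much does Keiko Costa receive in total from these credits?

Property Tax Rebate: $187,350 is below the $189,200 cutoff, so the full $1,325 applies.
Solar Installation Rebate: $187,350 is at or above $173,200, so the credit is $0.
Renter's Relief Credit: $187,350 meets or exceeds the $110,600 cutoff, so the credit is $0.
Total: $1,325 + $0 + $0 = $1,325.

$1,325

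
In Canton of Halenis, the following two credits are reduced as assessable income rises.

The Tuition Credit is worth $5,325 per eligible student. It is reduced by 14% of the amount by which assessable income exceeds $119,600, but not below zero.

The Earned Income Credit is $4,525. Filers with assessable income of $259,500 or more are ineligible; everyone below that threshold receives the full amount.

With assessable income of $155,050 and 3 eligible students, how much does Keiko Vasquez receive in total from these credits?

Tuition Credit: base = 3 × $5,325 = $15,975. 14% of the $35,450 excess over $119,600 is $4,963; credit = $15,975 − $4,963 = $11,012.
Earned Income Credit: $155,050 is below the $259,500 cutoff, so the full $4,525 applies.
Total: $11,012 + $4,525 = $15,537.

$15,537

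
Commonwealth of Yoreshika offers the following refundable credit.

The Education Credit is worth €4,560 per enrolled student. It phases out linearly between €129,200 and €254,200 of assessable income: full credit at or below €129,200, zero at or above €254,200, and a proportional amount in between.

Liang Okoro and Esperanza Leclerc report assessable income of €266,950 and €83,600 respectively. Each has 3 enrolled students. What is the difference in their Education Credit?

€13,680

Liang (€266,950): Education Credit: base = 3 × €4,560 = €13,680. €266,950 is at or above €254,200, so the credit is €0.
Esperanza (€83,600): Education Credit: base = 3 × €4,560 = €13,680. €83,600 is at or below the €129,200 threshold, so the full €13,680 applies.
Difference: |€0 − €13,680| = €13,680.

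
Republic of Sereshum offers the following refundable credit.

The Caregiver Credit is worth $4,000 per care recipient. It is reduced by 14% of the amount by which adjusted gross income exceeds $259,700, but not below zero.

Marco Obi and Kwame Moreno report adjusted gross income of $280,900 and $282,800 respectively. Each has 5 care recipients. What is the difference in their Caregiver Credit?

$266

Marco ($280,900): Caregiver Credit: base = 5 × $4,000 = $20,000. 14% of the $21,200 excess over $259,700 is $2,968; credit = $20,000 − $2,968 = $17,032.
Kwame ($282,800): Caregiver Credit: base = 5 × $4,000 = $20,000. 14% of the $23,100 excess over $259,700 is $3,234; credit = $20,000 − $3,234 = $16,766.
Difference: |$17,032 − $16,766| = $266.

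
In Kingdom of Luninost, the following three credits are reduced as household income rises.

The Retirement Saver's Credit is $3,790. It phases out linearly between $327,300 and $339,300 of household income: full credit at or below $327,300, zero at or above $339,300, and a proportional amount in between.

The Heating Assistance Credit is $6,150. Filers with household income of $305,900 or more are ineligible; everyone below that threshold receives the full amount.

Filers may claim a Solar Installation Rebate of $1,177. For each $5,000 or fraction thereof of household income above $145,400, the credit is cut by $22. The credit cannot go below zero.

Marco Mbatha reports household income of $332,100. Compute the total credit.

$2,615

Retirement Saver's Credit: $332,100 is $4,800 into a $12,000 phase-out range, leaving 7,200/12,000 of the credit: $3,790 × 7,200/12,000 = $2,274.
Heating Assistance Credit: $332,100 meets or exceeds the $305,900 cutoff, so the credit is $0.
Solar Installation Rebate: income exceeds $145,400 by $186,700, which is 38 full-or-partial $5,000 increments; reduction = 38 × $22 = $836, leaving $341.
Total: $2,274 + $0 + $341 = $2,615.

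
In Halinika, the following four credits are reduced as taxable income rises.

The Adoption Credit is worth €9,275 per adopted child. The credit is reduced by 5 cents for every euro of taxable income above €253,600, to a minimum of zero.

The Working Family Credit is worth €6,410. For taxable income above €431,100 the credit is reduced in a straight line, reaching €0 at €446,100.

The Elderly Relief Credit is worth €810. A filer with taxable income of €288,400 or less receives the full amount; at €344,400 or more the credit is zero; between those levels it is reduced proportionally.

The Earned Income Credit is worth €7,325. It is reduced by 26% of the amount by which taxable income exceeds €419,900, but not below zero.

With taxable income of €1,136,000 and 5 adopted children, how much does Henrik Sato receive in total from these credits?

€2,255

Adoption Credit: base = 5 × €9,275 = €46,375. 5% of the €882,400 excess over €253,600 is €44,120; credit = €46,375 − €44,120 = €2,255.
Working Family Credit: €1,136,000 is at or above €446,100, so the credit is €0.
Elderly Relief Credit: €1,136,000 is at or above €344,400, so the credit is €0.
Earned Income Credit: 26% of the €716,100 excess over €419,900 is €186,186 ≥ base, so the credit is €0.
Total: €2,255 + €0 + €0 + €0 = €2,255.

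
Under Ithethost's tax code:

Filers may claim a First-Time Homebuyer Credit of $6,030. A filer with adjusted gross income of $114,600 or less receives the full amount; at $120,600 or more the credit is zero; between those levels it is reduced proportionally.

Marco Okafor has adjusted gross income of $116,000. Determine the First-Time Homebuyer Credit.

First-Time Homebuyer Credit: $116,000 is $1,400 into a $6,000 phase-out range, leaving 4,600/6,000 of the credit: $6,030 × 4,600/6,000 = $4,623.

$4,623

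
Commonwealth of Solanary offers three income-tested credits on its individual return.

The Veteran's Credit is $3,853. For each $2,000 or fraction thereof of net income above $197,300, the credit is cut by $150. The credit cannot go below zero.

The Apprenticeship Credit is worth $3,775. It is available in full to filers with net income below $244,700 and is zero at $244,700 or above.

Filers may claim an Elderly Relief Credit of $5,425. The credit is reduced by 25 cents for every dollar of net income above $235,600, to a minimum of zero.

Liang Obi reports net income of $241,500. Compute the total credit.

Veteran's Credit: income exceeds $197,300 by $44,200, which is 23 full-or-partial $2,000 increments; reduction = 23 × $150 = $3,450, leaving $403.
Apprenticeship Credit: $241,500 is below the $244,700 cutoff, so the full $3,775 applies.
Elderly Relief Credit: 25% of the $5,900 excess over $235,600 is $1,475; credit = $5,425 − $1,475 = $3,950.
Total: $403 + $3,775 + $3,950 = $8,128.

$8,128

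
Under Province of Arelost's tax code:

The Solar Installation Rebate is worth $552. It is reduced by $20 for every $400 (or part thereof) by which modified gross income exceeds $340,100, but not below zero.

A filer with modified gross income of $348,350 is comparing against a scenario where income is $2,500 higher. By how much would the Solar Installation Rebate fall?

$120

At $348,350 — income exceeds $340,100 by $8,250, which is 21 full-or-partial $400 increments; reduction = 21 × $20 = $420, leaving $132.
At $350,850 — income exceeds $340,100 by $10,750, which is 27 full-or-partial $400 increments; reduction = 27 × $20 = $540, leaving $12.
Lost: $132 − $12 = $120.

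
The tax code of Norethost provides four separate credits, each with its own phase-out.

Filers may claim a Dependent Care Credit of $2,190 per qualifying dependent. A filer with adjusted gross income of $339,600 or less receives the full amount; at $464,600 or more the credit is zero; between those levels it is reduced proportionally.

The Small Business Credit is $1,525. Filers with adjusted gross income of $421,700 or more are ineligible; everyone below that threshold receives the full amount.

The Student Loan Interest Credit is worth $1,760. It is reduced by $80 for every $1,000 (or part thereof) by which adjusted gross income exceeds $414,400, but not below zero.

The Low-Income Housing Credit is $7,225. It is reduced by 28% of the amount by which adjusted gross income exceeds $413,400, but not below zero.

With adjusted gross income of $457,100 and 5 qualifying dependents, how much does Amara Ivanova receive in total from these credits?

$657

Dependent Care Credit: base = 5 × $2,190 = $10,950. $457,100 is $117,500 into a $125,000 phase-out range, leaving 7,500/125,000 of the credit: $10,950 × 7,500/125,000 = $657.
Small Business Credit: $457,100 meets or exceeds the $421,700 cutoff, so the credit is $0.
Student Loan Interest Credit: income exceeds $414,400 by $42,700 → 43 increments × $80 = $3,440 ≥ base, so the credit is $0.
Low-Income Housing Credit: 28% of the $43,700 excess over $413,400 is $12,236 ≥ base, so the credit is $0.
Total: $657 + $0 + $0 + $0 = $657.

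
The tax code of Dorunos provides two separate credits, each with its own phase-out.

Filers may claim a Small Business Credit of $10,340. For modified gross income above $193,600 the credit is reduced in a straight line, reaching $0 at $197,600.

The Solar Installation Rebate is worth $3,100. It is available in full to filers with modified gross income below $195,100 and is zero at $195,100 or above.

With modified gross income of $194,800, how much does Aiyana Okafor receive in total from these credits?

$10,338

Small Business Credit: $194,800 is $1,200 into a $4,000 phase-out range, leaving 2,800/4,000 of the credit: $10,340 × 2,800/4,000 = $7,238.
Solar Installation Rebate: $194,800 is below the $195,100 cutoff, so the full $3,100 applies.
Total: $7,238 + $3,100 = $10,338.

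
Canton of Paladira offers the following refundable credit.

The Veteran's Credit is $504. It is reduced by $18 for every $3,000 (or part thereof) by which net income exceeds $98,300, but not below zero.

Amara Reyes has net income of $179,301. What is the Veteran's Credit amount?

Veteran's Credit: income exceeds $98,300 by $81,001 → 28 increments × $18 = $504 ≥ base, so the credit is $0.

$0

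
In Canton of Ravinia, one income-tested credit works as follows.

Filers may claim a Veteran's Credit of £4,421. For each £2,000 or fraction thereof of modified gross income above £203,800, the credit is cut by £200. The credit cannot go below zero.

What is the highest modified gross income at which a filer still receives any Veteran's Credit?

£247,800

After 22 increments the reduction is 22 × £200 = £4,400, leaving £21; one more increment wipes it out. Increment 22 ends at excess 22 × £2,000 = £44,000, so the highest qualifying income is £203,800 + £44,000 = £247,800.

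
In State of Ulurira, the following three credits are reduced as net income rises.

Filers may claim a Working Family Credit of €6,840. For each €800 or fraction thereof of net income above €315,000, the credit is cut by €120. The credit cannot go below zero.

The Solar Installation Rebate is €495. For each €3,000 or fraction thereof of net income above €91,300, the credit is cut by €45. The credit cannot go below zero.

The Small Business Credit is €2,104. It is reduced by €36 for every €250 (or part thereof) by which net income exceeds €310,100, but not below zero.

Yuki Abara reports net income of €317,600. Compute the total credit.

€7,384

Working Family Credit: income exceeds €315,000 by €2,600, which is 4 full-or-partial €800 increments; reduction = 4 × €120 = €480, leaving €6,360.
Solar Installation Rebate: income exceeds €91,300 by €226,300 → 76 increments × €45 = €3,420 ≥ base, so the credit is €0.
Small Business Credit: income exceeds €310,100 by €7,500, which is 30 full-or-partial €250 increments; reduction = 30 × €36 = €1,080, leaving €1,024.
Total: €6,360 + €0 + €1,024 = €7,384.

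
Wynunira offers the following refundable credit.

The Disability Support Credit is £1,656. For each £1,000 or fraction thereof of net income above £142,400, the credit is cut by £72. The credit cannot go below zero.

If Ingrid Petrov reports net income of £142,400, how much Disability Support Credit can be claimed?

Disability Support Credit: £142,400 is at or below the £142,400 threshold, so the full £1,656 applies.

£1,656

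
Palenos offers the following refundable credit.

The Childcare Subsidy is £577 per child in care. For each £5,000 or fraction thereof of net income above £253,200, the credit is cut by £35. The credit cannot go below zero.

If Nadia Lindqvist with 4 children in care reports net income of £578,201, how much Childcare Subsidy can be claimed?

£0

Childcare Subsidy: base = 4 × £577 = £2,308. income exceeds £253,200 by £325,001 → 66 increments × £35 = £2,310 ≥ base, so the credit is £0.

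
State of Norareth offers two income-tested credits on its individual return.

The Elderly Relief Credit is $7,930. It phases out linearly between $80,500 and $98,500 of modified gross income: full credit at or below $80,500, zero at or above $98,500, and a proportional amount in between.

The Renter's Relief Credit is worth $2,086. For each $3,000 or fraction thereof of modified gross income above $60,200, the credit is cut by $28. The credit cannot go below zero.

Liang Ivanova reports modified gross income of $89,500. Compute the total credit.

Elderly Relief Credit: $89,500 is $9,000 into a $18,000 phase-out range, leaving 9,000/18,000 of the credit: $7,930 × 9,000/18,000 = $3,965.
Renter's Relief Credit: income exceeds $60,200 by $29,300, which is 10 full-or-partial $3,000 increments; reduction = 10 × $28 = $280, leaving $1,806.
Total: $3,965 + $1,806 = $5,771.

$5,771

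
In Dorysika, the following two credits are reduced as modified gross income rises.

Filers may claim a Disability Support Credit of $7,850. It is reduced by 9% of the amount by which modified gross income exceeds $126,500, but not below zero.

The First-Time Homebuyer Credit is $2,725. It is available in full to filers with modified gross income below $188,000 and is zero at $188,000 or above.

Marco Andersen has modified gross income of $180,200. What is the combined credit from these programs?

Disability Support Credit: 9% of the $53,700 excess over $126,500 is $4,833; credit = $7,850 − $4,833 = $3,017.
First-Time Homebuyer Credit: $180,200 is below the $188,000 cutoff, so the full $2,725 applies.
Total: $3,017 + $2,725 = $5,742.

$5,742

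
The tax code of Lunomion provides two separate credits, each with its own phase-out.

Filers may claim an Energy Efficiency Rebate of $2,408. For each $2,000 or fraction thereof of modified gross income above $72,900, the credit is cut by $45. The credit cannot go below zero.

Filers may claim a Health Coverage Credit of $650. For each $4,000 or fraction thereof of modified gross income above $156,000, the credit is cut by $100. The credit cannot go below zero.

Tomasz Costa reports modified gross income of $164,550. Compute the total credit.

$688

Energy Efficiency Rebate: income exceeds $72,900 by $91,650, which is 46 full-or-partial $2,000 increments; reduction = 46 × $45 = $2,070, leaving $338.
Health Coverage Credit: income exceeds $156,000 by $8,550, which is 3 full-or-partial $4,000 increments; reduction = 3 × $100 = $300, leaving $350.
Total: $338 + $350 = $688.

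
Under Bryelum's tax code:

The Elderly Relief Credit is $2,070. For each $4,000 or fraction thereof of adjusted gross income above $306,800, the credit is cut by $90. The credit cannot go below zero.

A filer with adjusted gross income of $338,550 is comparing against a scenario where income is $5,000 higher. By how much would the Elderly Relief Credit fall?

$180

At $338,550 — income exceeds $306,800 by $31,750, which is 8 full-or-partial $4,000 increments; reduction = 8 × $90 = $720, leaving $1,350.
At $343,550 — income exceeds $306,800 by $36,750, which is 10 full-or-partial $4,000 increments; reduction = 10 × $90 = $900, leaving $1,170.
Lost: $1,350 − $1,170 = $180.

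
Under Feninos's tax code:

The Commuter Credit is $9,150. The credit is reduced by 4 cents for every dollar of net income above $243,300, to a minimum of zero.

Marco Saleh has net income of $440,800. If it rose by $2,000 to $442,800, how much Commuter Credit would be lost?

At $440,800 — 4% of the $197,500 excess over $243,300 is $7,900; credit = $9,150 − $7,900 = $1,250.
At $442,800 — 4% of the $199,500 excess over $243,300 is $7,980; credit = $9,150 − $7,980 = $1,170.
Lost: $1,250 − $1,170 = $80.

$80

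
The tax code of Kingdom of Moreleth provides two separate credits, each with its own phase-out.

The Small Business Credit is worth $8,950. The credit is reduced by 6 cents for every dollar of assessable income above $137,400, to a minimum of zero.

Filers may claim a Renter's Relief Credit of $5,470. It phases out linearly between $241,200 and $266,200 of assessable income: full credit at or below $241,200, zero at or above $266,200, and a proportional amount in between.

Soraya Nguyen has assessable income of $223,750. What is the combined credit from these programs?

$9,239

Small Business Credit: 6% of the $86,350 excess over $137,400 is $5,181; credit = $8,950 − $5,181 = $3,769.
Renter's Relief Credit: $223,750 is at or below the $241,200 threshold, so the full $5,470 applies.
Total: $3,769 + $5,470 = $9,239.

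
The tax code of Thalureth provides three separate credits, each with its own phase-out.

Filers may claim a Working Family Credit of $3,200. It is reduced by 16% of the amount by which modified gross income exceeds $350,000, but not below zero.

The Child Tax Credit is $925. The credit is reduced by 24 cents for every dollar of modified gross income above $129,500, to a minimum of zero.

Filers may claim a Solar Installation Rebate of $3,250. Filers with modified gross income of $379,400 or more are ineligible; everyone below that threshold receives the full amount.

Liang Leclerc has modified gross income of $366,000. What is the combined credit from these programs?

$3,890

Working Family Credit: 16% of the $16,000 excess over $350,000 is $2,560; credit = $3,200 − $2,560 = $640.
Child Tax Credit: 24% of the $236,500 excess over $129,500 is $56,760 ≥ base, so the credit is $0.
Solar Installation Rebate: $366,000 is below the $379,400 cutoff, so the full $3,250 applies.
Total: $640 + $0 + $3,250 = $3,890.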